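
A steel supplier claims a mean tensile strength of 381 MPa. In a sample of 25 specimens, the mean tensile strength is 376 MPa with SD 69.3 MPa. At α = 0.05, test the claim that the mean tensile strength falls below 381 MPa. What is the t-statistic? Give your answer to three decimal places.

-0.361

H0: μ = 381; H1: μ < 381 (one-sample t-test, left-tailed).
t = (x̄ − μ₀)/(s/√n) = (376 − 381)/(69.3/√25) = -0.361
df = n − 1 = 24
p-value = P(T ≤ -0.361) ≈ 0.3607
Since p ≈ 0.3607 > α = 0.05, fail to reject H0; the evidence is not statistically significant.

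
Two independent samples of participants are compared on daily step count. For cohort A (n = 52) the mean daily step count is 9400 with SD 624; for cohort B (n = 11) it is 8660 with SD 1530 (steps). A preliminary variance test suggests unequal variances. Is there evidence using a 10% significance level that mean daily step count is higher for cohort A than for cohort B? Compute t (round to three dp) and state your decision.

Let group 1 = cohort A, group 2 = cohort B. H0: μ_1 = μ_2; H1: μ_1 > μ_2 (Welch's two-sample t-test, right-tailed).
t = (x̄_1 − x̄_2)/√(s_1²/n_1 + s_2²/n_2) = (9400 − 8660)/√(624²/52 + 1530²/11) = 1.577
Welch–Satterthwaite df ≈ 10.71
p-value = P(T ≥ 1.577) ≈ 0.0720
Since p ≈ 0.0720 < α = 0.1, reject H0; the evidence is statistically significant.

t = 1.577; reject H0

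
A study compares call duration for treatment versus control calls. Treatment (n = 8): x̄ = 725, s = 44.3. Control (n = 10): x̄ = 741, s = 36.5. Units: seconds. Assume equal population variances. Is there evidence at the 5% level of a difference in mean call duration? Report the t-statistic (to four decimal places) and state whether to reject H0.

Let group 1 = treatment, group 2 = control. H0: μ_1 = μ_2; H1: μ_1 ≠ μ_2 (two-sample pooled-variance t-test, two-sided).
s_p² = [(8−1)·44.3² + (10−1)·36.5²]/(8+10−2) = 1607.98
t = (725 − 741)/√[1607.98·(1/8 + 1/10)] = -0.8412
df = n₁ + n₂ − 2 = 16
Two-sided p-value ≈ 0.4126
Since p ≈ 0.4126 > α = 0.05, fail to reject H0; the data do not provide sufficient evidence against H0.

t = -0.8412; fail to reject H0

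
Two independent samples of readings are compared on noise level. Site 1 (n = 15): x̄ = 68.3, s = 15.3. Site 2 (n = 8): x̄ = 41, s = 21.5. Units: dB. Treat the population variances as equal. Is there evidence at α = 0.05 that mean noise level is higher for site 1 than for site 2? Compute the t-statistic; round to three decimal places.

Let group 1 = site 1, group 2 = site 2. H0: μ_1 = μ_2; H1: μ_1 > μ_2 (two-sample pooled-variance t-test, right-tailed).
s_p² = [(15−1)·15.3² + (8−1)·21.5²]/(15+8−2) = 310.143
t = (68.3 − 41)/√[310.143·(1/15 + 1/8)] = 3.541
df = n₁ + n₂ − 2 = 21
p-value = P(T ≥ 3.541) ≈ 0.001
Since p ≈ 0.001 < α = 0.05, reject H0; the data support H1.

3.541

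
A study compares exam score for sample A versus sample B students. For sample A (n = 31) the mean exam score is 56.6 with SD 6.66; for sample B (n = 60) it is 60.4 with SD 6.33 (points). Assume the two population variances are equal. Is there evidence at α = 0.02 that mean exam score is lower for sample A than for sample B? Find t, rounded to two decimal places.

-2.67

Let group 1 = sample A, group 2 = sample B. H0: μ_1 = μ_2; H1: μ_1 < μ_2 (two-sample pooled-variance t-test, left-tailed).
s_p² = [(31−1)·6.66² + (60−1)·6.33²]/(31+60−2) = 41.5139
t = (56.6 − 60.4)/√[41.5139·(1/31 + 1/60)] = -2.67
df = n₁ + n₂ − 2 = 89
p-value = P(T ≤ -2.67) ≈ 0.0046
Since p ≈ 0.0046 < α = 0.02, reject H0; the evidence is statistically significant.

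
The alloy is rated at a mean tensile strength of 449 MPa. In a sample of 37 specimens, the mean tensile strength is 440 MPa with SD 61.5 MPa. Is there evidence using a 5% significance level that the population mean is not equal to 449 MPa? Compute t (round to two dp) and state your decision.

t = -0.89; fail to reject H0

H0: μ = 449; H1: μ ≠ 449 (one-sample t-test, two-sided).
t = (x̄ − μ₀)/(s/√n) = (440 − 449)/(61.5/√37) = -0.89
df = n − 1 = 36
Two-sided p-value ≈ 0.379
Since p ≈ 0.379 > α = 0.05, fail to reject H0; the evidence is not statistically significant.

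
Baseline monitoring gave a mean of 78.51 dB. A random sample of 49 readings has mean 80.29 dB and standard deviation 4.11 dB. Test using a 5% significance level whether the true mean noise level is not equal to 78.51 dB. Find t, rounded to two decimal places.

H0: μ = 78.51; H1: μ ≠ 78.51 (one-sample t-test, two-sided).
t = (x̄ − μ₀)/(s/√n) = (80.29 − 78.51)/(4.11/√49) = 3.03
df = n − 1 = 48
Two-sided p-value ≈ 0.0039
Since p ≈ 0.0039 < α = 0.05, reject H0; the data support H1.

3.03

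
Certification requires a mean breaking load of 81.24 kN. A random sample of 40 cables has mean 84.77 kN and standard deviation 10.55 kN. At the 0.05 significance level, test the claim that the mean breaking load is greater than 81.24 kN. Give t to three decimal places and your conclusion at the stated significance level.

t = 2.116; reject H0

H0: μ = 81.24; H1: μ > 81.24 (one-sample t-test, right-tailed).
t = (x̄ − μ₀)/(s/√n) = (84.77 − 81.24)/(10.55/√40) = 2.116
df = n − 1 = 39
p-value = P(T ≥ 2.116) ≈ 0.020
Since p ≈ 0.020 < α = 0.05, reject H0; the evidence is statistically significant.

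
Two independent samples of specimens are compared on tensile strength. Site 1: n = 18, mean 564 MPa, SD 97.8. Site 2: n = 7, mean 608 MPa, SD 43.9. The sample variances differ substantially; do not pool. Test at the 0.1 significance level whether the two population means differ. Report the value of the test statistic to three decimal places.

-1.549

Let group 1 = site 1, group 2 = site 2. H0: μ_1 = μ_2; H1: μ_1 ≠ μ_2 (Welch's two-sample t-test, two-sided).
t = (x̄_1 − x̄_2)/√(s_1²/n_1 + s_2²/n_2) = (564 − 608)/√(97.8²/18 + 43.9²/7) = -1.549
Welch–Satterthwaite df ≈ 22.25
Two-sided p-value ≈ 0.1354
Since p ≈ 0.1354 > α = 0.1, fail to reject H0; the data do not provide sufficient evidence against H0.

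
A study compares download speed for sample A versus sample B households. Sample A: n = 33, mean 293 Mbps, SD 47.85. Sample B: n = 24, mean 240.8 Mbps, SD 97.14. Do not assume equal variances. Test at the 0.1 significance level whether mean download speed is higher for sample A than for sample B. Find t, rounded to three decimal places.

Let group 1 = sample A, group 2 = sample B. H0: μ_1 = μ_2; H1: μ_1 > μ_2 (Welch's two-sample t-test, right-tailed).
t = (x̄_1 − x̄_2)/√(s_1²/n_1 + s_2²/n_2) = (293 − 240.8)/√(47.85²/33 + 97.14²/24) = 2.427
Welch–Satterthwaite df ≈ 31.14
p-value = P(T ≥ 2.427) ≈ 0.0106
Since p ≈ 0.0106 < α = 0.1, reject H0; the evidence is statistically significant.

2.427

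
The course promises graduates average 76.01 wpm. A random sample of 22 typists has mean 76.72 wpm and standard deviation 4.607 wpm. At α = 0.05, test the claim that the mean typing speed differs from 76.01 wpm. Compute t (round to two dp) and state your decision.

H0: μ = 76.01; H1: μ ≠ 76.01 (one-sample t-test, two-sided).
t = (x̄ − μ₀)/(s/√n) = (76.72 − 76.01)/(4.607/√22) = 0.72
df = n − 1 = 21
Two-sided p-value ≈ 0.4777
Since p ≈ 0.4777 > α = 0.05, fail to reject H0; the evidence is not statistically significant.

t = 0.72; fail to reject H0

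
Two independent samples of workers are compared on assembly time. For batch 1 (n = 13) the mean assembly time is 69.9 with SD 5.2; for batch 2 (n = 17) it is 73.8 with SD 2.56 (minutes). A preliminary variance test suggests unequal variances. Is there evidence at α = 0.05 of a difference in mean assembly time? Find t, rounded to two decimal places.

Let group 1 = batch 1, group 2 = batch 2. H0: μ_1 = μ_2; H1: μ_1 ≠ μ_2 (Welch's two-sample t-test, two-sided).
t = (x̄_1 − x̄_2)/√(s_1²/n_1 + s_2²/n_2) = (69.9 − 73.8)/√(5.2²/13 + 2.56²/17) = -2.48
Welch–Satterthwaite df ≈ 16.44
Two-sided p-value ≈ 0.024
Since p ≈ 0.024 < α = 0.05, reject H0; the evidence is statistically significant.

-2.48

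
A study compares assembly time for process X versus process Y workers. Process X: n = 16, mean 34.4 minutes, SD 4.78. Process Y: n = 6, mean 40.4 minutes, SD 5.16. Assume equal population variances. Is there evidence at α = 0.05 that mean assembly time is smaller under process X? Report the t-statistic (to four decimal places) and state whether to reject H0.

Let group 1 = process X, group 2 = process Y. H0: μ_1 = μ_2; H1: μ_1 < μ_2 (two-sample pooled-variance t-test, left-tailed).
s_p² = [(16−1)·4.78² + (6−1)·5.16²]/(16+6−2) = 23.7927
t = (34.4 − 40.4)/√[23.7927·(1/16 + 1/6)] = -2.5695
df = n₁ + n₂ − 2 = 20
p-value = P(T ≤ -2.5695) ≈ 0.009
Since p ≈ 0.009 < α = 0.05, reject H0; the data support H1.

t = -2.5695; reject H0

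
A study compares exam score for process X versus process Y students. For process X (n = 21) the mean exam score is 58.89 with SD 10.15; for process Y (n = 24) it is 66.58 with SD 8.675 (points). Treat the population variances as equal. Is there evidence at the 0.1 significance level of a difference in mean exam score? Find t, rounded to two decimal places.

Let group 1 = process X, group 2 = process Y. H0: μ_1 = μ_2; H1: μ_1 ≠ μ_2 (two-sample pooled-variance t-test, two-sided).
s_p² = [(21−1)·10.15² + (24−1)·8.675²]/(21+24−2) = 88.1705
t = (58.89 − 66.58)/√[88.1705·(1/21 + 1/24)] = -2.74
df = n₁ + n₂ − 2 = 43
Two-sided p-value ≈ 0.009
Since p ≈ 0.009 < α = 0.1, reject H0; the evidence is statistically significant.

-2.74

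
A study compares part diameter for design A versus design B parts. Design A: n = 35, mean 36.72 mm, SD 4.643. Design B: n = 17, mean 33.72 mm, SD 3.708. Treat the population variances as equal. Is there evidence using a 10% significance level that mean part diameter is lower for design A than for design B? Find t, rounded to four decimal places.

Let group 1 = design A, group 2 = design B. H0: μ_1 = μ_2; H1: μ_1 < μ_2 (two-sample pooled-variance t-test, left-tailed).
s_p² = [(35−1)·4.643² + (17−1)·3.708²]/(35+17−2) = 19.0588
t = (36.72 − 33.72)/√[19.0588·(1/35 + 1/17)] = 2.3245
df = n₁ + n₂ − 2 = 50
p-value = P(T ≤ 2.3245) ≈ 0.988
Since p ≈ 0.988 > α = 0.1, fail to reject H0; the data do not provide sufficient evidence against H0.

2.3245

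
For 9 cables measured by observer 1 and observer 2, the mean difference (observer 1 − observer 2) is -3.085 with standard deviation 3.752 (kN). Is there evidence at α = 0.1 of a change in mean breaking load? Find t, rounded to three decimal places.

-2.467

H0: μ_d = 0; H1: μ_d ≠ 0 (paired t-test on the differences, two-sided).
t = d̄/(s_d/√n) = -3.085/(3.752/√9) = -2.467
df = n − 1 = 8
Two-sided p-value ≈ 0.039
Since p ≈ 0.039 < α = 0.1, reject H0; the evidence is statistically significant.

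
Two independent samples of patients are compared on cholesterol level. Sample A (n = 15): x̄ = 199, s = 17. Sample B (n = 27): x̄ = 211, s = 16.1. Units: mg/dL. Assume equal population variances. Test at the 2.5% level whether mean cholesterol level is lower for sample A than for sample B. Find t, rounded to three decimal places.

-2.269

Let group 1 = sample A, group 2 = sample B. H0: μ_1 = μ_2; H1: μ_1 < μ_2 (two-sample pooled-variance t-test, left-tailed).
s_p² = [(15−1)·17² + (27−1)·16.1²]/(15+27−2) = 269.637
t = (199 − 211)/√[269.637·(1/15 + 1/27)] = -2.269
df = n₁ + n₂ − 2 = 40
p-value = P(T ≤ -2.269) ≈ 0.0144
Since p ≈ 0.0144 < α = 0.025, reject H0; the evidence is statistically significant.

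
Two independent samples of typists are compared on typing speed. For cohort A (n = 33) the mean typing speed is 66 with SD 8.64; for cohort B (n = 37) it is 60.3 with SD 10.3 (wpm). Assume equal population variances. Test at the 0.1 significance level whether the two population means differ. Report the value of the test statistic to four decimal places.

Let group 1 = cohort A, group 2 = cohort B. H0: μ_1 = μ_2; H1: μ_1 ≠ μ_2 (two-sample pooled-variance t-test, two-sided).
s_p² = [(33−1)·8.64² + (37−1)·10.3²]/(33+37−2) = 91.2945
t = (66 − 60.3)/√[91.2945·(1/33 + 1/37)] = 2.4915
df = n₁ + n₂ − 2 = 68
Two-sided p-value ≈ 0.015
Since p ≈ 0.015 < α = 0.1, reject H0; the data support H1.

2.4915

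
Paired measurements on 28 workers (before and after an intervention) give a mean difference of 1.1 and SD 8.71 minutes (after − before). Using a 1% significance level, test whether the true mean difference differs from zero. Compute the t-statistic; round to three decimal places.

H0: μ_d = 0; H1: μ_d ≠ 0 (paired t-test on the differences, two-sided).
t = d̄/(s_d/√n) = 1.1/(8.71/√28) = 0.668
df = n − 1 = 27
Two-sided p-value ≈ 0.510
Since p ≈ 0.510 > α = 0.01, fail to reject H0; the evidence is not statistically significant.

0.668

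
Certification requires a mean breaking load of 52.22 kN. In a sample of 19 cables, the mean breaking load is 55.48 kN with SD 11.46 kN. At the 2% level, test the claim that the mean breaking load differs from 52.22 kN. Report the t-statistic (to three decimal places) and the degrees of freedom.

t = 1.240, df = 18

H0: μ = 52.22; H1: μ ≠ 52.22 (one-sample t-test, two-sided).
t = (x̄ − μ₀)/(s/√n) = (55.48 − 52.22)/(11.46/√19) = 1.240
df = n − 1 = 18
Two-sided p-value ≈ 0.2309
Since p ≈ 0.2309 > α = 0.02, fail to reject H0; the evidence is not statistically significant.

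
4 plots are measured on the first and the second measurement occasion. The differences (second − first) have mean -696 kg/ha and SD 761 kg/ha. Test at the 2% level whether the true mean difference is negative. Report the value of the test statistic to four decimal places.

-1.8292

H0: μ_d = 0; H1: μ_d < 0 (paired t-test on the differences, left-tailed).
t = d̄/(s_d/√n) = -696/(761/√4) = -1.8292
df = n − 1 = 3
p-value = P(T ≤ -1.8292) ≈ 0.0824
Since p ≈ 0.0824 > α = 0.02, fail to reject H0; the data do not provide sufficient evidence against H0.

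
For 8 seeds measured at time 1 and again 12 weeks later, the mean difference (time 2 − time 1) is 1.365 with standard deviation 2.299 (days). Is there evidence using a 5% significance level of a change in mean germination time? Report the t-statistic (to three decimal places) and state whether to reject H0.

t = 1.679; fail to reject H0

H0: μ_d = 0; H1: μ_d ≠ 0 (paired t-test on the differences, two-sided).
t = d̄/(s_d/√n) = 1.365/(2.299/√8) = 1.679
df = n − 1 = 7
Two-sided p-value ≈ 0.1370
Since p ≈ 0.1370 > α = 0.05, fail to reject H0; the evidence is not statistically significant.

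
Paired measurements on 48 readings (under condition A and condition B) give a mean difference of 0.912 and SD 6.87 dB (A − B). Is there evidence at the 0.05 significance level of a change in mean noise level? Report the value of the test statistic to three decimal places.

H0: μ_d = 0; H1: μ_d ≠ 0 (paired t-test on the differences, two-sided).
t = d̄/(s_d/√n) = 0.912/(6.87/√48) = 0.920
df = n − 1 = 47
Two-sided p-value ≈ 0.362
Since p ≈ 0.362 > α = 0.05, fail to reject H0; the evidence is not statistically significant.

0.920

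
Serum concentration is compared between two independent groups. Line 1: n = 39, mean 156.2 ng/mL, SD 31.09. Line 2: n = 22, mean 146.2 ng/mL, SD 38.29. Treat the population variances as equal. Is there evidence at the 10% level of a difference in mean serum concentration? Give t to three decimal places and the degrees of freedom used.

t = 1.109, df = 59

Let group 1 = line 1, group 2 = line 2. H0: μ_1 = μ_2; H1: μ_1 ≠ μ_2 (two-sample pooled-variance t-test, two-sided).
s_p² = [(39−1)·31.09² + (22−1)·38.29²]/(39+22−2) = 1144.39
t = (156.2 − 146.2)/√[1144.39·(1/39 + 1/22)] = 1.109
df = n₁ + n₂ − 2 = 59
Two-sided p-value ≈ 0.272
Since p ≈ 0.272 > α = 0.1, fail to reject H0; the data do not provide sufficient evidence against H0.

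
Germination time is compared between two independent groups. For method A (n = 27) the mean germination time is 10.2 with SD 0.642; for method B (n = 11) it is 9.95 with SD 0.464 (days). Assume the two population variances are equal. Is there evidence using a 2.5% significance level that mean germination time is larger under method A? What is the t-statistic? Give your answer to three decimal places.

Let group 1 = method A, group 2 = method B. H0: μ_1 = μ_2; H1: μ_1 > μ_2 (two-sample pooled-variance t-test, right-tailed).
s_p² = [(27−1)·0.642² + (11−1)·0.464²]/(27+11−2) = 0.357478
t = (10.2 − 9.95)/√[0.357478·(1/27 + 1/11)] = 1.169
df = n₁ + n₂ − 2 = 36
p-value = P(T ≥ 1.169) ≈ 0.125
Since p ≈ 0.125 > α = 0.025, fail to reject H0; the data do not provide sufficient evidence against H0.

1.169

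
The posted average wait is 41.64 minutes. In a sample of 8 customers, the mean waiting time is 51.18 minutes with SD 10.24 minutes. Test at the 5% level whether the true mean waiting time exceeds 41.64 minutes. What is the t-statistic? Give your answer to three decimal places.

2.635

H0: μ = 41.64; H1: μ > 41.64 (one-sample t-test, right-tailed).
t = (x̄ − μ₀)/(s/√n) = (51.18 − 41.64)/(10.24/√8) = 2.635
df = n − 1 = 7
p-value = P(T ≥ 2.635) ≈ 0.0168
Since p ≈ 0.0168 < α = 0.05, reject H0; the data support H1.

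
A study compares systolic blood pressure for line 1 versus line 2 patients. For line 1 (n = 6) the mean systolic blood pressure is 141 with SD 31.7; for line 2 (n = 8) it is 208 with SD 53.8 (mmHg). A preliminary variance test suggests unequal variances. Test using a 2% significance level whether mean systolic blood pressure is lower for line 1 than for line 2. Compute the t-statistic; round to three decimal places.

Let group 1 = line 1, group 2 = line 2. H0: μ_1 = μ_2; H1: μ_1 < μ_2 (Welch's two-sample t-test, left-tailed).
t = (x̄_1 − x̄_2)/√(s_1²/n_1 + s_2²/n_2) = (141 − 208)/√(31.7²/6 + 53.8²/8) = -2.912
Welch–Satterthwaite df ≈ 11.52
p-value = P(T ≤ -2.912) ≈ 0.007
Since p ≈ 0.007 < α = 0.02, reject H0; the evidence is statistically significant.

-2.912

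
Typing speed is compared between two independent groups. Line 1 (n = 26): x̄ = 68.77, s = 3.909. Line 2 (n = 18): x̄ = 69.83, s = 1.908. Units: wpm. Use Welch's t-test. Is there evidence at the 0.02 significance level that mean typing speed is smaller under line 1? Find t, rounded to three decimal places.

-1.193

Let group 1 = line 1, group 2 = line 2. H0: μ_1 = μ_2; H1: μ_1 < μ_2 (Welch's two-sample t-test, left-tailed).
t = (x̄_1 − x̄_2)/√(s_1²/n_1 + s_2²/n_2) = (68.77 − 69.83)/√(3.909²/26 + 1.908²/18) = -1.193
Welch–Satterthwaite df ≈ 38.47
p-value = P(T ≤ -1.193) ≈ 0.1202
Since p ≈ 0.1202 > α = 0.02, fail to reject H0; the evidence is not statistically significant.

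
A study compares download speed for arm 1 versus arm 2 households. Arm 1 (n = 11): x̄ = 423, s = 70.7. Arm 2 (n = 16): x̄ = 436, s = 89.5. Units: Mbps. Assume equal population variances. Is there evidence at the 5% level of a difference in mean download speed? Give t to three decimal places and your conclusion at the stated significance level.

t = -0.402; fail to reject H0

Let group 1 = arm 1, group 2 = arm 2. H0: μ_1 = μ_2; H1: μ_1 ≠ μ_2 (two-sample pooled-variance t-test, two-sided).
s_p² = [(11−1)·70.7² + (16−1)·89.5²]/(11+16−2) = 6805.55
t = (423 − 436)/√[6805.55·(1/11 + 1/16)] = -0.402
df = n₁ + n₂ − 2 = 25
Two-sided p-value ≈ 0.6909
Since p ≈ 0.6909 > α = 0.05, fail to reject H0; the data do not provide sufficient evidence against H0.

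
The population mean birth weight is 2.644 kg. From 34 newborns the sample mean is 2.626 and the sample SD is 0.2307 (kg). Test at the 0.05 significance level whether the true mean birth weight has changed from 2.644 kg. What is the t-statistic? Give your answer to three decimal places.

H0: μ = 2.644; H1: μ ≠ 2.644 (one-sample t-test, two-sided).
t = (x̄ − μ₀)/(s/√n) = (2.626 − 2.644)/(0.2307/√34) = -0.455
df = n − 1 = 33
Two-sided p-value ≈ 0.6521
Since p ≈ 0.6521 > α = 0.05, fail to reject H0; the data do not provide sufficient evidence against H0.

-0.455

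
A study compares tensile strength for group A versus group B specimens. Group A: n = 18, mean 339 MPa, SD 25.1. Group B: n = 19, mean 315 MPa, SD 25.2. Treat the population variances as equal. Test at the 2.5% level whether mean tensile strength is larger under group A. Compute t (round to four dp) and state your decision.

t = 2.9011; reject H0

Let group 1 = group A, group 2 = group B. H0: μ_1 = μ_2; H1: μ_1 > μ_2 (two-sample pooled-variance t-test, right-tailed).
s_p² = [(18−1)·25.1² + (19−1)·25.2²]/(18+19−2) = 632.597
t = (339 − 315)/√[632.597·(1/18 + 1/19)] = 2.9011
df = n₁ + n₂ − 2 = 35
p-value = P(T ≥ 2.9011) ≈ 0.003
Since p ≈ 0.003 < α = 0.025, reject H0; the data support H1.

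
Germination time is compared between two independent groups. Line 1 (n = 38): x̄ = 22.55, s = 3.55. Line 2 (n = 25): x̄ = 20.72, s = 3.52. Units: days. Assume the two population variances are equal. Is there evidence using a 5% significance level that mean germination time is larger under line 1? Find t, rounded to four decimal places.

2.0084

Let group 1 = line 1, group 2 = line 2. H0: μ_1 = μ_2; H1: μ_1 > μ_2 (two-sample pooled-variance t-test, right-tailed).
s_p² = [(38−1)·3.55² + (25−1)·3.52²]/(38+25−2) = 12.5191
t = (22.55 − 20.72)/√[12.5191·(1/38 + 1/25)] = 2.0084
df = n₁ + n₂ − 2 = 61
p-value = P(T ≥ 2.0084) ≈ 0.0245
Since p ≈ 0.0245 < α = 0.05, reject H0; the evidence is statistically significant.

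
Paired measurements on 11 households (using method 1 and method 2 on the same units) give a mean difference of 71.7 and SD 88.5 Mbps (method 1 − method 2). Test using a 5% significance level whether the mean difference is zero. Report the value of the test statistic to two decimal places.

2.69

H0: μ_d = 0; H1: μ_d ≠ 0 (paired t-test on the differences, two-sided).
t = d̄/(s_d/√n) = 71.7/(88.5/√11) = 2.69
df = n − 1 = 10
Two-sided p-value ≈ 0.0228
Since p ≈ 0.0228 < α = 0.05, reject H0; the data support H1.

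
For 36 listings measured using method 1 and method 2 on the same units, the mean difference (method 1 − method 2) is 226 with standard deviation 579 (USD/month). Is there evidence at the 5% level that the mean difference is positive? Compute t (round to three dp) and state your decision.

H0: μ_d = 0; H1: μ_d > 0 (paired t-test on the differences, right-tailed).
t = d̄/(s_d/√n) = 226/(579/√36) = 2.342
df = n − 1 = 35
p-value = P(T ≥ 2.342) ≈ 0.013
Since p ≈ 0.013 < α = 0.05, reject H0; the data support H1.

t = 2.342; reject H0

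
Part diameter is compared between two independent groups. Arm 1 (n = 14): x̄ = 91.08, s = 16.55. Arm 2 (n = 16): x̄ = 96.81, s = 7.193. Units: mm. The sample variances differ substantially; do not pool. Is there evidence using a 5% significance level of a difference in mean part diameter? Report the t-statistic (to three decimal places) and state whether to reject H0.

Let group 1 = arm 1, group 2 = arm 2. H0: μ_1 = μ_2; H1: μ_1 ≠ μ_2 (Welch's two-sample t-test, two-sided).
t = (x̄_1 − x̄_2)/√(s_1²/n_1 + s_2²/n_2) = (91.08 − 96.81)/√(16.55²/14 + 7.193²/16) = -1.200
Welch–Satterthwaite df ≈ 17.24
Two-sided p-value ≈ 0.246
Since p ≈ 0.246 > α = 0.05, fail to reject H0; the evidence is not statistically significant.

t = -1.200; fail to reject H0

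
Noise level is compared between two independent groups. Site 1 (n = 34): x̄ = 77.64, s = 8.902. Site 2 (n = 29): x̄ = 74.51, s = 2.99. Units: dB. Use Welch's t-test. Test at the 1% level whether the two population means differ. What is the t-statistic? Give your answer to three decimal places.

1.927

Let group 1 = site 1, group 2 = site 2. H0: μ_1 = μ_2; H1: μ_1 ≠ μ_2 (Welch's two-sample t-test, two-sided).
t = (x̄_1 − x̄_2)/√(s_1²/n_1 + s_2²/n_2) = (77.64 − 74.51)/√(8.902²/34 + 2.99²/29) = 1.927
Welch–Satterthwaite df ≈ 41.45
Two-sided p-value ≈ 0.061
Since p ≈ 0.061 > α = 0.01, fail to reject H0; the evidence is not statistically significant.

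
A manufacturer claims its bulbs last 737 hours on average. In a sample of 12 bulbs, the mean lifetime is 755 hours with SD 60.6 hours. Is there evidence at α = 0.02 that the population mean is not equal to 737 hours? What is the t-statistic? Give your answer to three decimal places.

1.029

H0: μ = 737; H1: μ ≠ 737 (one-sample t-test, two-sided).
t = (x̄ − μ₀)/(s/√n) = (755 − 737)/(60.6/√12) = 1.029
df = n − 1 = 11
Two-sided p-value ≈ 0.3256
Since p ≈ 0.3256 > α = 0.02, fail to reject H0; the data do not provide sufficient evidence against H0.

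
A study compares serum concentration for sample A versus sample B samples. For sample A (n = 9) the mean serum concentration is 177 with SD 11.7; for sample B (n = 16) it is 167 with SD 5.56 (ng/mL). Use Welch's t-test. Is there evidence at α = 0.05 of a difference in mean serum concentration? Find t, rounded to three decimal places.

Let group 1 = sample A, group 2 = sample B. H0: μ_1 = μ_2; H1: μ_1 ≠ μ_2 (Welch's two-sample t-test, two-sided).
t = (x̄_1 − x̄_2)/√(s_1²/n_1 + s_2²/n_2) = (177 − 167)/√(11.7²/9 + 5.56²/16) = 2.415
Welch–Satterthwaite df ≈ 10.07
Two-sided p-value ≈ 0.036
Since p ≈ 0.036 < α = 0.05, reject H0; the evidence is statistically significant.

2.415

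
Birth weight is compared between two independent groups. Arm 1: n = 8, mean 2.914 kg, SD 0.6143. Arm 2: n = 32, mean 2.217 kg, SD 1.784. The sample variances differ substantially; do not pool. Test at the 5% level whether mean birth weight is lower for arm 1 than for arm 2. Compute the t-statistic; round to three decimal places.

1.820

Let group 1 = arm 1, group 2 = arm 2. H0: μ_1 = μ_2; H1: μ_1 < μ_2 (Welch's two-sample t-test, left-tailed).
t = (x̄_1 − x̄_2)/√(s_1²/n_1 + s_2²/n_2) = (2.914 − 2.217)/√(0.6143²/8 + 1.784²/32) = 1.820
Welch–Satterthwaite df ≈ 33.75
p-value = P(T ≤ 1.820) ≈ 0.961
Since p ≈ 0.961 > α = 0.05, fail to reject H0; the evidence is not statistically significant.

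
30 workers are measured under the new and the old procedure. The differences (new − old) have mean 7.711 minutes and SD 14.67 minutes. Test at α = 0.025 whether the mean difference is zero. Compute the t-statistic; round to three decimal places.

H0: μ_d = 0; H1: μ_d ≠ 0 (paired t-test on the differences, two-sided).
t = d̄/(s_d/√n) = 7.711/(14.67/√30) = 2.879
df = n − 1 = 29
Two-sided p-value ≈ 0.007
Since p ≈ 0.007 < α = 0.025, reject H0; the data support H1.

2.879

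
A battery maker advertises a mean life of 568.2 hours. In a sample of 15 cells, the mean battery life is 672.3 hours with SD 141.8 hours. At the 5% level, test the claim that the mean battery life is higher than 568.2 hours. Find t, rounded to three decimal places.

2.843

H0: μ = 568.2; H1: μ > 568.2 (one-sample t-test, right-tailed).
t = (x̄ − μ₀)/(s/√n) = (672.3 − 568.2)/(141.8/√15) = 2.843
df = n − 1 = 14
p-value = P(T ≥ 2.843) ≈ 0.0065
Since p ≈ 0.0065 < α = 0.05, reject H0; the evidence is statistically significant.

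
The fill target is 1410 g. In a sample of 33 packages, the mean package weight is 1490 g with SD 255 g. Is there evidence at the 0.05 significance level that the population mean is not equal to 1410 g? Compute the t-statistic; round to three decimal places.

H0: μ = 1410; H1: μ ≠ 1410 (one-sample t-test, two-sided).
t = (x̄ − μ₀)/(s/√n) = (1490 − 1410)/(255/√33) = 1.802
df = n − 1 = 32
Two-sided p-value ≈ 0.0809
Since p ≈ 0.0809 > α = 0.05, fail to reject H0; the data do not provide sufficient evidence against H0.

1.802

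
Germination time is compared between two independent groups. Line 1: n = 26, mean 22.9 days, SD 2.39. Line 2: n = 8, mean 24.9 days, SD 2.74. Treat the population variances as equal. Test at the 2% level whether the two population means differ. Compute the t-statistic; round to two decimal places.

-2.00

Let group 1 = line 1, group 2 = line 2. H0: μ_1 = μ_2; H1: μ_1 ≠ μ_2 (two-sample pooled-variance t-test, two-sided).
s_p² = [(26−1)·2.39² + (8−1)·2.74²]/(26+8−2) = 6.10487
t = (22.9 − 24.9)/√[6.10487·(1/26 + 1/8)] = -2.00
df = n₁ + n₂ − 2 = 32
Two-sided p-value ≈ 0.054
Since p ≈ 0.054 > α = 0.02, fail to reject H0; the data do not provide sufficient evidence against H0.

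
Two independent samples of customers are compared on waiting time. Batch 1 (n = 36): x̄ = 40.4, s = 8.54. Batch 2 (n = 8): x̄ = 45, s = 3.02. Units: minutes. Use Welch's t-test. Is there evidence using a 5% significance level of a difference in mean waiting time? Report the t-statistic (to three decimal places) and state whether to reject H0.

t = -2.585; reject H0

Let group 1 = batch 1, group 2 = batch 2. H0: μ_1 = μ_2; H1: μ_1 ≠ μ_2 (Welch's two-sample t-test, two-sided).
t = (x̄_1 − x̄_2)/√(s_1²/n_1 + s_2²/n_2) = (40.4 − 45)/√(8.54²/36 + 3.02²/8) = -2.585
Welch–Satterthwaite df ≈ 33.09
Two-sided p-value ≈ 0.0143
Since p ≈ 0.0143 < α = 0.05, reject H0; the evidence is statistically significant.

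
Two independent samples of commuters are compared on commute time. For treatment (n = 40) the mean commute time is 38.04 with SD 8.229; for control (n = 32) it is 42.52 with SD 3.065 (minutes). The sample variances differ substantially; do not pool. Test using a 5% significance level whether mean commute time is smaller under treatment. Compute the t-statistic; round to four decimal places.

-3.1786

Let group 1 = treatment, group 2 = control. H0: μ_1 = μ_2; H1: μ_1 < μ_2 (Welch's two-sample t-test, left-tailed).
t = (x̄_1 − x̄_2)/√(s_1²/n_1 + s_2²/n_2) = (38.04 − 42.52)/√(8.229²/40 + 3.065²/32) = -3.1786
Welch–Satterthwaite df ≈ 51.74
p-value = P(T ≤ -3.1786) ≈ 0.0012
Since p ≈ 0.0012 < α = 0.05, reject H0; the data support H1.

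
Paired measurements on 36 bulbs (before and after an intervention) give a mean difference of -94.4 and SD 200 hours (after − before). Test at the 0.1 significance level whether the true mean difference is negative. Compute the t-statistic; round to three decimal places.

H0: μ_d = 0; H1: μ_d < 0 (paired t-test on the differences, left-tailed).
t = d̄/(s_d/√n) = -94.4/(200/√36) = -2.832
df = n − 1 = 35
p-value = P(T ≤ -2.832) ≈ 0.0038
Since p ≈ 0.0038 < α = 0.1, reject H0; the evidence is statistically significant.

-2.832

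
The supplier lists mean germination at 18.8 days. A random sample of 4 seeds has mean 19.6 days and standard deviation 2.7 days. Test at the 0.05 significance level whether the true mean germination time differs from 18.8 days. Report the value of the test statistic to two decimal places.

H0: μ = 18.8; H1: μ ≠ 18.8 (one-sample t-test, two-sided).
t = (x̄ − μ₀)/(s/√n) = (19.6 − 18.8)/(2.7/√4) = 0.59
df = n − 1 = 3
Two-sided p-value ≈ 0.5952
Since p ≈ 0.5952 > α = 0.05, fail to reject H0; the evidence is not statistically significant.

0.59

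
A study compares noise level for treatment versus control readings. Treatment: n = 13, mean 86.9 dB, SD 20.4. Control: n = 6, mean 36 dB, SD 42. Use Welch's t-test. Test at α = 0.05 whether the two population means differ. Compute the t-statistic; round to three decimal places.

2.819

Let group 1 = treatment, group 2 = control. H0: μ_1 = μ_2; H1: μ_1 ≠ μ_2 (Welch's two-sample t-test, two-sided).
t = (x̄_1 − x̄_2)/√(s_1²/n_1 + s_2²/n_2) = (86.9 − 36)/√(20.4²/13 + 42²/6) = 2.819
Welch–Satterthwaite df ≈ 6.12
Two-sided p-value ≈ 0.030
Since p ≈ 0.030 < α = 0.05, reject H0; the evidence is statistically significant.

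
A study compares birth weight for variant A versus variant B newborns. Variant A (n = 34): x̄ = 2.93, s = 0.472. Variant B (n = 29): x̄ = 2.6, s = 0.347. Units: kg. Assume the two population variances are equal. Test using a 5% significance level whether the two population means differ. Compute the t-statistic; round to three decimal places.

3.114

Let group 1 = variant A, group 2 = variant B. H0: μ_1 = μ_2; H1: μ_1 ≠ μ_2 (two-sample pooled-variance t-test, two-sided).
s_p² = [(34−1)·0.472² + (29−1)·0.347²]/(34+29−2) = 0.175792
t = (2.93 − 2.6)/√[0.175792·(1/34 + 1/29)] = 3.114
df = n₁ + n₂ − 2 = 61
Two-sided p-value ≈ 0.0028
Since p ≈ 0.0028 < α = 0.05, reject H0; the evidence is statistically significant.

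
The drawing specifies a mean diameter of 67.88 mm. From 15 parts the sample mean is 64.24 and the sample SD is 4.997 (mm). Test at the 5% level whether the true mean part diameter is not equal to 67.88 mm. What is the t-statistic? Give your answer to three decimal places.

-2.821

H0: μ = 67.88; H1: μ ≠ 67.88 (one-sample t-test, two-sided).
t = (x̄ − μ₀)/(s/√n) = (64.24 − 67.88)/(4.997/√15) = -2.821
df = n − 1 = 14
Two-sided p-value ≈ 0.0136
Since p ≈ 0.0136 < α = 0.05, reject H0; the evidence is statistically significant.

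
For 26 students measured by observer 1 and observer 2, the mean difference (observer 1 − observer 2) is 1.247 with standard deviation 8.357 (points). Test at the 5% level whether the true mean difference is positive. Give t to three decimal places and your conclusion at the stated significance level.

H0: μ_d = 0; H1: μ_d > 0 (paired t-test on the differences, right-tailed).
t = d̄/(s_d/√n) = 1.247/(8.357/√26) = 0.761
df = n − 1 = 25
p-value = P(T ≥ 0.761) ≈ 0.2269
Since p ≈ 0.2269 > α = 0.05, fail to reject H0; the data do not provide sufficient evidence against H0.

t = 0.761; fail to reject H0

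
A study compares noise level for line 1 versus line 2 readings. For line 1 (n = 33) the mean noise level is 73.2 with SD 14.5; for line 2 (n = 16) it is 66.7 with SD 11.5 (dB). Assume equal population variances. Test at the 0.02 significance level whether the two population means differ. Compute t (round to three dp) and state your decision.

t = 1.567; fail to reject H0

Let group 1 = line 1, group 2 = line 2. H0: μ_1 = μ_2; H1: μ_1 ≠ μ_2 (two-sample pooled-variance t-test, two-sided).
s_p² = [(33−1)·14.5² + (16−1)·11.5²]/(33+16−2) = 185.356
t = (73.2 − 66.7)/√[185.356·(1/33 + 1/16)] = 1.567
df = n₁ + n₂ − 2 = 47
Two-sided p-value ≈ 0.1238
Since p ≈ 0.1238 > α = 0.02, fail to reject H0; the data do not provide sufficient evidence against H0.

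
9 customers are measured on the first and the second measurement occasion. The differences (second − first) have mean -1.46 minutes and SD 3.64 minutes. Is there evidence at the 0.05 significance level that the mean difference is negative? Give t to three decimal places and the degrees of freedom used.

t = -1.203, df = 8

H0: μ_d = 0; H1: μ_d < 0 (paired t-test on the differences, left-tailed).
t = d̄/(s_d/√n) = -1.46/(3.64/√9) = -1.203
df = n − 1 = 8
p-value = P(T ≤ -1.203) ≈ 0.1316
Since p ≈ 0.1316 > α = 0.05, fail to reject H0; the evidence is not statistically significant.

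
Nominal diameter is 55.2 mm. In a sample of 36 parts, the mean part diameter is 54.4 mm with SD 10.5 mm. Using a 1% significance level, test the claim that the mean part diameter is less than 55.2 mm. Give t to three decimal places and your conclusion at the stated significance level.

t = -0.457; fail to reject H0

H0: μ = 55.2; H1: μ < 55.2 (one-sample t-test, left-tailed).
t = (x̄ − μ₀)/(s/√n) = (54.4 − 55.2)/(10.5/√36) = -0.457
df = n − 1 = 35
p-value = P(T ≤ -0.457) ≈ 0.3252
Since p ≈ 0.3252 > α = 0.01, fail to reject H0; the evidence is not statistically significant.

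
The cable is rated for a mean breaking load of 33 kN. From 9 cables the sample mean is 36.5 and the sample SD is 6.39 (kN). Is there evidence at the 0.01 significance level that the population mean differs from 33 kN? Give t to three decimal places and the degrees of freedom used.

H0: μ = 33; H1: μ ≠ 33 (one-sample t-test, two-sided).
t = (x̄ − μ₀)/(s/√n) = (36.5 − 33)/(6.39/√9) = 1.643
df = n − 1 = 8
Two-sided p-value ≈ 0.1390
Since p ≈ 0.1390 > α = 0.01, fail to reject H0; the data do not provide sufficient evidence against H0.

t = 1.643, df = 8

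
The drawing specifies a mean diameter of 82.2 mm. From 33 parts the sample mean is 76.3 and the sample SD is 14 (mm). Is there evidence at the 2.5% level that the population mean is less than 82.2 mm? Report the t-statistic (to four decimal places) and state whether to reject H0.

t = -2.4209; reject H0

H0: μ = 82.2; H1: μ < 82.2 (one-sample t-test, left-tailed).
t = (x̄ − μ₀)/(s/√n) = (76.3 − 82.2)/(14/√33) = -2.4209
df = n − 1 = 32
p-value = P(T ≤ -2.4209) ≈ 0.011
Since p ≈ 0.011 < α = 0.025, reject H0; the evidence is statistically significant.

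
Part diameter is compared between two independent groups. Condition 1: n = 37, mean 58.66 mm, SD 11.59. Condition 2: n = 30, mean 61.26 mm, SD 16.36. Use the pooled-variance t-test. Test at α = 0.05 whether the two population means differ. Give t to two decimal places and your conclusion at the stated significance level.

Let group 1 = condition 1, group 2 = condition 2. H0: μ_1 = μ_2; H1: μ_1 ≠ μ_2 (two-sample pooled-variance t-test, two-sided).
s_p² = [(37−1)·11.59² + (30−1)·16.36²]/(37+30−2) = 193.81
t = (58.66 − 61.26)/√[193.81·(1/37 + 1/30)] = -0.76
df = n₁ + n₂ − 2 = 65
Two-sided p-value ≈ 0.450
Since p ≈ 0.450 > α = 0.05, fail to reject H0; the evidence is not statistically significant.

t = -0.76; fail to reject H0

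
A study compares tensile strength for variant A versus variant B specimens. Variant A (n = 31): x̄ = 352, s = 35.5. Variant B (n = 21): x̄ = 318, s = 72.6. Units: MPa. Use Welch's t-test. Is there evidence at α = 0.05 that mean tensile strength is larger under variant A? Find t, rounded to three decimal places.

1.991

Let group 1 = variant A, group 2 = variant B. H0: μ_1 = μ_2; H1: μ_1 > μ_2 (Welch's two-sample t-test, right-tailed).
t = (x̄_1 − x̄_2)/√(s_1²/n_1 + s_2²/n_2) = (352 − 318)/√(35.5²/31 + 72.6²/21) = 1.991
Welch–Satterthwaite df ≈ 26.54
p-value = P(T ≥ 1.991) ≈ 0.0284
Since p ≈ 0.0284 < α = 0.05, reject H0; the evidence is statistically significant.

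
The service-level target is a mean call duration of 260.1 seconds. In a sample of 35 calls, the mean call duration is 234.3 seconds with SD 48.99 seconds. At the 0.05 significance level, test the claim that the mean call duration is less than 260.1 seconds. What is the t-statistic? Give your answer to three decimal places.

-3.116

H0: μ = 260.1; H1: μ < 260.1 (one-sample t-test, left-tailed).
t = (x̄ − μ₀)/(s/√n) = (234.3 − 260.1)/(48.99/√35) = -3.116
df = n − 1 = 34
p-value = P(T ≤ -3.116) ≈ 0.0019
Since p ≈ 0.0019 < α = 0.05, reject H0; the evidence is statistically significant.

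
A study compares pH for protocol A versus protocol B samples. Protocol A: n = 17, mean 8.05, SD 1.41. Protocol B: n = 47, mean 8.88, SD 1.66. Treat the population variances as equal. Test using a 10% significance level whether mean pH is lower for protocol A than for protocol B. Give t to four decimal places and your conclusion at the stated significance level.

Let group 1 = protocol A, group 2 = protocol B. H0: μ_1 = μ_2; H1: μ_1 < μ_2 (two-sample pooled-variance t-test, left-tailed).
s_p² = [(17−1)·1.41² + (47−1)·1.66²]/(17+47−2) = 2.55754
t = (8.05 − 8.88)/√[2.55754·(1/17 + 1/47)] = -1.8338
df = n₁ + n₂ − 2 = 62
p-value = P(T ≤ -1.8338) ≈ 0.036
Since p ≈ 0.036 < α = 0.1, reject H0; the evidence is statistically significant.

t = -1.8338; reject H0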